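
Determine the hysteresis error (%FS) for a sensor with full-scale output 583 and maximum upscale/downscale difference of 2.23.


Hysteresis = (max difference / full scale) * 100%.
H = (2.23 / 583) * 100
H = 0.383 %FS

0.383 %FS


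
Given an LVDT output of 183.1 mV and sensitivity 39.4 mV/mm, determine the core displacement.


Displacement = Vout / sensitivity.
d = 183.1 / 39.4
d = 4.647 mm

4.647 mm


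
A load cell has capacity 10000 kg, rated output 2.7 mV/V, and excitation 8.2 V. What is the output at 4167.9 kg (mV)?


Vout = rated_output * Vex * (load / capacity).
Vout = 2.7 * 8.2 * (4167.9 / 10000)
Vout = 2.7 * 8.2 * 0.41679
Vout = 9.228 mV

9.228 mV


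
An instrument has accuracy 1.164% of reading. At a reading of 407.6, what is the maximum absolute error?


Absolute error = (accuracy% / 100) * reading.
Error = (1.164 / 100) * 407.6
Error = 0.01164 * 407.6
Error = 4.7445

4.7445


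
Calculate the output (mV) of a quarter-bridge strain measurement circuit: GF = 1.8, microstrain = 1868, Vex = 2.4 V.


Quarter bridge output: Vout = (GF * epsilon * Vex) / 4.
Vout = (1.8 * 1868e-6 * 2.4) / 4
Vout = 0.00806976 / 4 V
Vout = 0.00201744 V = 2.0174 mV

2.0174 mV


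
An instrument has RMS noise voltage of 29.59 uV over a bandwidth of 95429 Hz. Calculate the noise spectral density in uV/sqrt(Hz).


Noise spectral density = Vrms / sqrt(BW).
NSD = 29.59 / sqrt(95429)
NSD = 29.59 / 308.9158
NSD = 0.0958 uV/sqrt(Hz)

0.0958 uV/sqrt(Hz)


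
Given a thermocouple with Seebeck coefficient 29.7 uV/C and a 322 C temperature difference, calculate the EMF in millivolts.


The thermocouple output V = sensitivity * dT.
V = 29.7 uV/C * 322 C
V = 9563.4 uV
V = 9.563 mV

9.563 mV


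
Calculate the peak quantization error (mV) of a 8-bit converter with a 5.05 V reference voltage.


The maximum quantization error is +/- LSB/2.
LSB = Vref / 2^n = 5.05 / 256 = 0.01972656 V
Max error = LSB / 2 = 0.01972656 / 2 = 0.00986328 V
Max error = 9.8633 mV

9.8633 mV


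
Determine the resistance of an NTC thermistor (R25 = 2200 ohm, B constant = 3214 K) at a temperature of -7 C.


NTC thermistor equation: Rt = R25 * exp(B * (1/T - 1/T25)).
T in Kelvin: 266.15 K, T25 = 298.15 K
1/T - 1/T25 = 1/266.15 - 1/298.15 = 0.00040326
B * (1/T - 1/T25) = 3214 * 0.00040326 = 1.2961
Rt = 2200 * exp(1.2961) = 8040.9 ohm

8040.9 ohm


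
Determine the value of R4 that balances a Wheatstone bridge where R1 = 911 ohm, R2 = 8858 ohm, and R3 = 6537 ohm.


At balance: R1*R4 = R2*R3, so R4 = R2*R3/R1.
R4 = 8858 * 6537 / 911
R4 = 57904746 / 911
R4 = 63561.74 ohm

63561.74 ohm


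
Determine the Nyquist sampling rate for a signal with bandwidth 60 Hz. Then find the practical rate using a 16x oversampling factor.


By Nyquist theorem, fs_min = 2 * fmax.
fs_min = 2 * 60 = 120 Hz
Practical rate = 16 * fs_min = 16 * 120 = 1920 Hz

fs_min = 120 Hz, fs_practical = 1920 Hz


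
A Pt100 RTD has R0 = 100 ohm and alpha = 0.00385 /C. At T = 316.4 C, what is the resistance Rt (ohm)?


The RTD equation: Rt = R0 * (1 + alpha * T).
Rt = 100 * (1 + 0.00385 * 316.4)
Rt = 100 * (1 + 1.21814)
Rt = 100 * 2.21814
Rt = 221.814 ohm

221.814 ohm


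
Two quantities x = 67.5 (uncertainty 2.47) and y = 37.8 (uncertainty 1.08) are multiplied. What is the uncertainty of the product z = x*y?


For a product z = x*y, the relative uncertainty is:
uz/z = sqrt((ux/x)^2 + (uy/y)^2)
Relative uncertainties: ux/x = 2.47/67.5 = 0.036593
uy/y = 1.08/37.8 = 0.028571
z = 67.5 * 37.8 = 2551.5
uz = 2551.5 * sqrt(0.036593^2 + 0.028571^2) = 118.455

118.455


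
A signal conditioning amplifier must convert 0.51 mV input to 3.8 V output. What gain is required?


Gain = Vout / Vin (converting to same units).
G = 3.8 V / 0.51 mV
G = 3800.0 mV / 0.51 mV
G = 7450.98

7450.98


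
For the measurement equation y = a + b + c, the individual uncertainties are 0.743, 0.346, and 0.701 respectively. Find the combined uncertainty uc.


For a sum of independent quantities, uc = sqrt(u1^2 + u2^2 + u3^2).
uc = sqrt(0.743^2 + 0.346^2 + 0.701^2)
uc = sqrt(0.552049 + 0.119716 + 0.491401)
uc = 1.0785

1.0785


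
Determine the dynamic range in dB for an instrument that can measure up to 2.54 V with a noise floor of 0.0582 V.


Dynamic range = 20 * log10(Vmax / Vnoise).
DR = 20 * log10(2.54 / 0.0582)
DR = 20 * log10(43.64)
DR = 32.8 dB

32.8 dB


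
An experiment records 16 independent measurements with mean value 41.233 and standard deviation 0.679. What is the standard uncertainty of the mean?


The standard uncertainty for Type A evaluation is u = s / sqrt(n).
u = 0.679 / sqrt(16)
u = 0.679 / 4.0
u = 0.1698

0.1698


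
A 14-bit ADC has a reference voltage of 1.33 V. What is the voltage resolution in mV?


The resolution (LSB) of an ADC is Vref / 2^n.
LSB = 1.33 / 2^14
LSB = 1.33 / 16384
LSB = 8.118e-05 V = 0.08117676 mV

0.08117676 mV


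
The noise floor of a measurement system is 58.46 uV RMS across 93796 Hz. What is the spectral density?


Noise spectral density = Vrms / sqrt(BW).
NSD = 58.46 / sqrt(93796)
NSD = 58.46 / 306.2613
NSD = 0.1909 uV/sqrt(Hz)

0.1909 uV/sqrt(Hz)


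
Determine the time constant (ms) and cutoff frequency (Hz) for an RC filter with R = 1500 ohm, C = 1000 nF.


Time constant: tau = R * C.
tau = 1500 * 1.00e-06 = 0.0015 s
tau = 1.5 ms
Cutoff frequency: fc = 1 / (2*pi*R*C).
fc = 1 / (2*pi*0.0015) = 106.1 Hz

tau = 1.5 ms, fc = 106.1 Hz


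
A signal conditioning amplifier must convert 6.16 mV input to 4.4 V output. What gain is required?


Gain = Vout / Vin (converting to same units).
G = 4.4 V / 6.16 mV
G = 4400.0 mV / 6.16 mV
G = 714.29

714.29


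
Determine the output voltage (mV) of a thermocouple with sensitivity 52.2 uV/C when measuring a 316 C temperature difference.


The thermocouple output V = sensitivity * dT.
V = 52.2 uV/C * 316 C
V = 16495.2 uV
V = 16.495 mV

16.495 mV


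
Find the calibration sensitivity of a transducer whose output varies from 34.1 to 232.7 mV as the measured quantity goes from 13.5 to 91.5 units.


Sensitivity = (y2 - y1) / (x2 - x1).
S = (232.7 - 34.1) / (91.5 - 13.5)
S = 198.6 / 78.0
S = 2.5462 mV/unit

2.5462 mV/unit


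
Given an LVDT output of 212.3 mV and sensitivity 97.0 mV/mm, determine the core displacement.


Displacement = Vout / sensitivity.
d = 212.3 / 97.0
d = 2.189 mm

2.189 mm


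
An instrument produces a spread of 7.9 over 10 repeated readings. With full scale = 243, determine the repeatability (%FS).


Repeatability = (spread / full scale) * 100%.
R = (7.9 / 243) * 100
R = 3.251 %FS

3.251 %FS


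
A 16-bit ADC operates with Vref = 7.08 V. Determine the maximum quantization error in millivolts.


The maximum quantization error is +/- LSB/2.
LSB = Vref / 2^n = 7.08 / 65536 = 0.00010803 V
Max error = LSB / 2 = 0.00010803 / 2 = 5.402e-05 V
Max error = 0.054 mV

0.054 mV


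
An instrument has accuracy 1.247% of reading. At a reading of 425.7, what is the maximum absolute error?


Absolute error = (accuracy% / 100) * reading.
Error = (1.247 / 100) * 425.7
Error = 0.01247 * 425.7
Error = 5.3085

5.3085


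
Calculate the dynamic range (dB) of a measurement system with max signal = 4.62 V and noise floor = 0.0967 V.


Dynamic range = 20 * log10(Vmax / Vnoise).
DR = 20 * log10(4.62 / 0.0967)
DR = 20 * log10(47.78)
DR = 33.58 dB

33.58 dB


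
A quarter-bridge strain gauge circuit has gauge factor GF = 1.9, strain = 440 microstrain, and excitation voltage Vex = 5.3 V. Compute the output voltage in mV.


Quarter bridge output: Vout = (GF * epsilon * Vex) / 4.
Vout = (1.9 * 440e-6 * 5.3) / 4
Vout = 0.0044308 / 4 V
Vout = 0.0011077 V = 1.1077 mV

1.1077 mV


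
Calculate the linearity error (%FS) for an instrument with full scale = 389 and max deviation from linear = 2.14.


Linearity error = (max deviation / full scale) * 100%.
Linearity = (2.14 / 389) * 100
Linearity = 0.55 %FS

0.55 %FS


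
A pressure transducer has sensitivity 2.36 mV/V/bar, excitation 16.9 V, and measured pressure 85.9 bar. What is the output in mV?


Output = sensitivity * Vex * P.
Vout = 2.36 * 16.9 * 85.9
Vout = 39.884 * 85.9
Vout = 3426.04 mV

3426.04 mV


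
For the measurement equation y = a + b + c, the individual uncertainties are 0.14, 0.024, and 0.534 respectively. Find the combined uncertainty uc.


For a sum of independent quantities, uc = sqrt(u1^2 + u2^2 + u3^2).
uc = sqrt(0.14^2 + 0.024^2 + 0.534^2)
uc = sqrt(0.0196 + 0.000576 + 0.285156)
uc = 0.5526

0.5526


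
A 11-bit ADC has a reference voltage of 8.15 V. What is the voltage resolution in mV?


The resolution (LSB) of an ADC is Vref / 2^n.
LSB = 8.15 / 2^11
LSB = 8.15 / 2048
LSB = 0.00397949 V = 3.97949219 mV

3.97949219 mV


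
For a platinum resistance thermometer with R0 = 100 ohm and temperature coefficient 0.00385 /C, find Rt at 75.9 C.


The RTD equation: Rt = R0 * (1 + alpha * T).
Rt = 100 * (1 + 0.00385 * 75.9)
Rt = 100 * (1 + 0.292215)
Rt = 100 * 1.292215
Rt = 129.222 ohm

129.222 ohm


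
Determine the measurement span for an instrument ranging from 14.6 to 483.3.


Span = upper range - lower range.
Span = 483.3 - (14.6)
Span = 468.7

468.7


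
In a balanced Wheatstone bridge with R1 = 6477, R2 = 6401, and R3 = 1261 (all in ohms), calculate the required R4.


At balance: R1*R4 = R2*R3, so R4 = R2*R3/R1.
R4 = 6401 * 1261 / 6477
R4 = 8071661 / 6477
R4 = 1246.2 ohm

1246.2 ohm


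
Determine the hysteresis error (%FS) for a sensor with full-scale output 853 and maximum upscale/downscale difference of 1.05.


Hysteresis = (max difference / full scale) * 100%.
H = (1.05 / 853) * 100
H = 0.123 %FS

0.123 %FS


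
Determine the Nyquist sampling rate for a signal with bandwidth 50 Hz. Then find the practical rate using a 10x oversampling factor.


By Nyquist theorem, fs_min = 2 * fmax.
fs_min = 2 * 50 = 100 Hz
Practical rate = 10 * fs_min = 10 * 100 = 1000 Hz

fs_min = 100 Hz, fs_practical = 1000 Hz


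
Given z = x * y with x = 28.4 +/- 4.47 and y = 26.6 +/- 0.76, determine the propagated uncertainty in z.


For a product z = x*y, the relative uncertainty is:
uz/z = sqrt((ux/x)^2 + (uy/y)^2)
Relative uncertainties: ux/x = 4.47/28.4 = 0.157394
uy/y = 0.76/26.6 = 0.028571
z = 28.4 * 26.6 = 755.4
uz = 755.4 * sqrt(0.157394^2 + 0.028571^2) = 120.845

120.845


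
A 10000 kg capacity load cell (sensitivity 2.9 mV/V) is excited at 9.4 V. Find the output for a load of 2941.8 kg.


Vout = rated_output * Vex * (load / capacity).
Vout = 2.9 * 9.4 * (2941.8 / 10000)
Vout = 2.9 * 9.4 * 0.29418
Vout = 8.019 mV

8.019 mV


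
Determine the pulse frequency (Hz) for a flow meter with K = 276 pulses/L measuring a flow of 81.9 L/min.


Frequency = K * Q / 60 (converting L/min to L/s).
f = 276 * 81.9 / 60
f = 22604.4 / 60
f = 376.74 Hz

376.74 Hz


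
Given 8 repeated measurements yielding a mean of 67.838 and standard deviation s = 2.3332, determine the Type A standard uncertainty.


The standard uncertainty for Type A evaluation is u = s / sqrt(n).
u = 2.3332 / sqrt(8)
u = 2.3332 / 2.8284
u = 0.8249

0.8249


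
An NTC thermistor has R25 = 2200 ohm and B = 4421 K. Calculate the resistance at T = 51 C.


NTC thermistor equation: Rt = R25 * exp(B * (1/T - 1/T25)).
T in Kelvin: 324.15 K, T25 = 298.15 K
1/T - 1/T25 = 1/324.15 - 1/298.15 = -0.00026902
B * (1/T - 1/T25) = 4421 * -0.00026902 = -1.1894
Rt = 2200 * exp(-1.1894) = 669.7 ohm

669.7 ohm


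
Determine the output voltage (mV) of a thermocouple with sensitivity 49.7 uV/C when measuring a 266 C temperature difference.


The thermocouple output V = sensitivity * dT.
V = 49.7 uV/C * 266 C
V = 13220.2 uV
V = 13.22 mV

13.22 mV


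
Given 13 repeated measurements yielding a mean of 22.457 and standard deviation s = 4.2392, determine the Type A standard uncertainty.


The standard uncertainty for Type A evaluation is u = s / sqrt(n).
u = 4.2392 / sqrt(13)
u = 4.2392 / 3.6056
u = 1.1757

1.1757


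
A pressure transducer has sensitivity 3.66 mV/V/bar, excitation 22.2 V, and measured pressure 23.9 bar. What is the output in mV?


Output = sensitivity * Vex * P.
Vout = 3.66 * 22.2 * 23.9
Vout = 81.252 * 23.9
Vout = 1941.92 mV

1941.92 mV


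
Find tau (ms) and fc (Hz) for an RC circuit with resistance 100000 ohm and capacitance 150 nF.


Time constant: tau = R * C.
tau = 100000 * 1.50e-07 = 0.015 s
tau = 15.0 ms
Cutoff frequency: fc = 1 / (2*pi*R*C).
fc = 1 / (2*pi*0.015) = 10.61 Hz

tau = 15.0 ms, fc = 10.61 Hz


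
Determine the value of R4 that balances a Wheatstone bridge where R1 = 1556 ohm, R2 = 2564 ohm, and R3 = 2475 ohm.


At balance: R1*R4 = R2*R3, so R4 = R2*R3/R1.
R4 = 2564 * 2475 / 1556
R4 = 6345900 / 1556
R4 = 4078.34 ohm

4078.34 ohm


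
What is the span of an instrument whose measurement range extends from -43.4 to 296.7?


Span = upper range - lower range.
Span = 296.7 - (-43.4)
Span = 340.1

340.1


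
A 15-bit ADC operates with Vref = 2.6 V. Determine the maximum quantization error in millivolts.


The maximum quantization error is +/- LSB/2.
LSB = Vref / 2^n = 2.6 / 32768 = 7.935e-05 V
Max error = LSB / 2 = 7.935e-05 / 2 = 3.967e-05 V
Max error = 0.0397 mV

0.0397 mV


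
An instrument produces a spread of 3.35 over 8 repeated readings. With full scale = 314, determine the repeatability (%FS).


Repeatability = (spread / full scale) * 100%.
R = (3.35 / 314) * 100
R = 1.067 %FS

1.067 %FS


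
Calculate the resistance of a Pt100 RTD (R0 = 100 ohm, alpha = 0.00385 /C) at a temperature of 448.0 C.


The RTD equation: Rt = R0 * (1 + alpha * T).
Rt = 100 * (1 + 0.00385 * 448.0)
Rt = 100 * (1 + 1.7248)
Rt = 100 * 2.7248
Rt = 272.48 ohm

272.48 ohm


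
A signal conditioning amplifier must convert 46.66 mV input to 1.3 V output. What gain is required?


Gain = Vout / Vin (converting to same units).
G = 1.3 V / 46.66 mV
G = 1300.0 mV / 46.66 mV
G = 27.86

27.86


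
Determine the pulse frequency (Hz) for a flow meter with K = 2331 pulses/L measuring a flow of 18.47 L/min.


Frequency = K * Q / 60 (converting L/min to L/s).
f = 2331 * 18.47 / 60
f = 43053.57 / 60
f = 717.56 Hz

717.56 Hz


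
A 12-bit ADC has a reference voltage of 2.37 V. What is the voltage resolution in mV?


The resolution (LSB) of an ADC is Vref / 2^n.
LSB = 2.37 / 2^12
LSB = 2.37 / 4096
LSB = 0.00057861 V = 0.57861328 mV

0.57861328 mV


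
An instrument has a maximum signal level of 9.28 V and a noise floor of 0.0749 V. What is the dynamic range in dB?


Dynamic range = 20 * log10(Vmax / Vnoise).
DR = 20 * log10(9.28 / 0.0749)
DR = 20 * log10(123.9)
DR = 41.86 dB

41.86 dB


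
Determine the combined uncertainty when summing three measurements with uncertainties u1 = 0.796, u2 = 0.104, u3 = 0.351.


For a sum of independent quantities, uc = sqrt(u1^2 + u2^2 + u3^2).
uc = sqrt(0.796^2 + 0.104^2 + 0.351^2)
uc = sqrt(0.633616 + 0.010816 + 0.123201)
uc = 0.8761

0.8761


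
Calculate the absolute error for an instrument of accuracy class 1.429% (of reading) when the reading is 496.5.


Absolute error = (accuracy% / 100) * reading.
Error = (1.429 / 100) * 496.5
Error = 0.01429 * 496.5
Error = 7.095

7.095


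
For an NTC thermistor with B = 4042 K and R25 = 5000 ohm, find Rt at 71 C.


NTC thermistor equation: Rt = R25 * exp(B * (1/T - 1/T25)).
T in Kelvin: 344.15 K, T25 = 298.15 K
1/T - 1/T25 = 1/344.15 - 1/298.15 = -0.00044831
B * (1/T - 1/T25) = 4042 * -0.00044831 = -1.8121
Rt = 5000 * exp(-1.8121) = 816.6 ohm

816.6 ohm


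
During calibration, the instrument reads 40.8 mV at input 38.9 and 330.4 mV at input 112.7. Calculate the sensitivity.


Sensitivity = (y2 - y1) / (x2 - x1).
S = (330.4 - 40.8) / (112.7 - 38.9)
S = 289.6 / 73.8
S = 3.9241 mV/unit

3.9241 mV/unit


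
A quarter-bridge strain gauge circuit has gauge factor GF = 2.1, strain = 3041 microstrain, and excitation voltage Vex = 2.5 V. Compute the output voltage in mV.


Quarter bridge output: Vout = (GF * epsilon * Vex) / 4.
Vout = (2.1 * 3041e-6 * 2.5) / 4
Vout = 0.01596525 / 4 V
Vout = 0.00399131 V = 3.9913 mV

3.9913 mV


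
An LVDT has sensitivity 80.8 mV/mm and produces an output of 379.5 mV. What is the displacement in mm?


Displacement = Vout / sensitivity.
d = 379.5 / 80.8
d = 4.697 mm

4.697 mm


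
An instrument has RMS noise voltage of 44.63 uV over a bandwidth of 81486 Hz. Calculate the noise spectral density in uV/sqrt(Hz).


Noise spectral density = Vrms / sqrt(BW).
NSD = 44.63 / sqrt(81486)
NSD = 44.63 / 285.4575
NSD = 0.1563 uV/sqrt(Hz)

0.1563 uV/sqrt(Hz)


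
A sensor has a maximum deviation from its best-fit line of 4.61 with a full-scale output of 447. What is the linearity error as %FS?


Linearity error = (max deviation / full scale) * 100%.
Linearity = (4.61 / 447) * 100
Linearity = 1.031 %FS

1.031 %FS


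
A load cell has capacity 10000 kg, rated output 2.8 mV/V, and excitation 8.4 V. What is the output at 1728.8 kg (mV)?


Vout = rated_output * Vex * (load / capacity).
Vout = 2.8 * 8.4 * (1728.8 / 10000)
Vout = 2.8 * 8.4 * 0.17288
Vout = 4.066 mV

4.066 mV


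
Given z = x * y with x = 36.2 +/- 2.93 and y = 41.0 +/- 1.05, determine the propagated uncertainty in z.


For a product z = x*y, the relative uncertainty is:
uz/z = sqrt((ux/x)^2 + (uy/y)^2)
Relative uncertainties: ux/x = 2.93/36.2 = 0.080939
uy/y = 1.05/41.0 = 0.02561
z = 36.2 * 41.0 = 1484.2
uz = 1484.2 * sqrt(0.080939^2 + 0.02561^2) = 126.0

126.0


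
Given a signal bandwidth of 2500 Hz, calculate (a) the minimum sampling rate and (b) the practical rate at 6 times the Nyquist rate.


By Nyquist theorem, fs_min = 2 * fmax.
fs_min = 2 * 2500 = 5000 Hz
Practical rate = 6 * fs_min = 6 * 5000 = 30000 Hz

fs_min = 5000 Hz, fs_practical = 30000 Hz


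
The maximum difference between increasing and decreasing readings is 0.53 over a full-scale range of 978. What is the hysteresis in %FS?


Hysteresis = (max difference / full scale) * 100%.
H = (0.53 / 978) * 100
H = 0.054 %FS

0.054 %FS


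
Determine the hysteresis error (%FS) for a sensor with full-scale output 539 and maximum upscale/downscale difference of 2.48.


Hysteresis = (max difference / full scale) * 100%.
H = (2.48 / 539) * 100
H = 0.46 %FS

0.46 %FS


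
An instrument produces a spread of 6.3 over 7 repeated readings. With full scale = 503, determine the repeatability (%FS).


Repeatability = (spread / full scale) * 100%.
R = (6.3 / 503) * 100
R = 1.252 %FS

1.252 %FS


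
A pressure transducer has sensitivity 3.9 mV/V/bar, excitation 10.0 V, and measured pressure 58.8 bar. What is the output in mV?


Output = sensitivity * Vex * P.
Vout = 3.9 * 10.0 * 58.8
Vout = 39.0 * 58.8
Vout = 2293.2 mV

2293.2 mV


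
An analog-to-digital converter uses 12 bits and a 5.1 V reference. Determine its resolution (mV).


The resolution (LSB) of an ADC is Vref / 2^n.
LSB = 5.1 / 2^12
LSB = 5.1 / 4096
LSB = 0.00124512 V = 1.24511719 mV

1.24511719 mV


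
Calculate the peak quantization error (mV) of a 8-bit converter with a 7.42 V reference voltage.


The maximum quantization error is +/- LSB/2.
LSB = Vref / 2^n = 7.42 / 256 = 0.02898437 V
Max error = LSB / 2 = 0.02898437 / 2 = 0.01449219 V
Max error = 14.4922 mV

14.4922 mV


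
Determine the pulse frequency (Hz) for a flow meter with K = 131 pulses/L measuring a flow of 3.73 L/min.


Frequency = K * Q / 60 (converting L/min to L/s).
f = 131 * 3.73 / 60
f = 488.63 / 60
f = 8.14 Hz

8.14 Hz


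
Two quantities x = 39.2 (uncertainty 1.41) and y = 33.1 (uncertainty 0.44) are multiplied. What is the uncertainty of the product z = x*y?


For a product z = x*y, the relative uncertainty is:
uz/z = sqrt((ux/x)^2 + (uy/y)^2)
Relative uncertainties: ux/x = 1.41/39.2 = 0.035969
uy/y = 0.44/33.1 = 0.013293
z = 39.2 * 33.1 = 1297.5
uz = 1297.5 * sqrt(0.035969^2 + 0.013293^2) = 49.756

49.756


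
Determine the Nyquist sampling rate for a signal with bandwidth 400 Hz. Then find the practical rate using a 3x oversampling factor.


By Nyquist theorem, fs_min = 2 * fmax.
fs_min = 2 * 400 = 800 Hz
Practical rate = 3 * fs_min = 3 * 800 = 2400 Hz

fs_min = 800 Hz, fs_practical = 2400 Hz


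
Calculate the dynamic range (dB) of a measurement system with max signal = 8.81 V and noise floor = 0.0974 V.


Dynamic range = 20 * log10(Vmax / Vnoise).
DR = 20 * log10(8.81 / 0.0974)
DR = 20 * log10(90.45)
DR = 39.13 dB

39.13 dB


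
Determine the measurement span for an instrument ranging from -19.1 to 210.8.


Span = upper range - lower range.
Span = 210.8 - (-19.1)
Span = 229.9

229.9


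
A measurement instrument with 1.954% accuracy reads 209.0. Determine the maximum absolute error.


Absolute error = (accuracy% / 100) * reading.
Error = (1.954 / 100) * 209.0
Error = 0.01954 * 209.0
Error = 4.0839

4.0839


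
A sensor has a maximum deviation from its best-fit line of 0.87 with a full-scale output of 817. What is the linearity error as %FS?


Linearity error = (max deviation / full scale) * 100%.
Linearity = (0.87 / 817) * 100
Linearity = 0.106 %FS

0.106 %FS


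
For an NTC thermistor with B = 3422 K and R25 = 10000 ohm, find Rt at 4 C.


NTC thermistor equation: Rt = R25 * exp(B * (1/T - 1/T25)).
T in Kelvin: 277.15 K, T25 = 298.15 K
1/T - 1/T25 = 1/277.15 - 1/298.15 = 0.00025414
B * (1/T - 1/T25) = 3422 * 0.00025414 = 0.8697
Rt = 10000 * exp(0.8697) = 23861.0 ohm

23861.0 ohm


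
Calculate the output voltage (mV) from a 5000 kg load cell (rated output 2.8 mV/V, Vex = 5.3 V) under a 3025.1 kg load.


Vout = rated_output * Vex * (load / capacity).
Vout = 2.8 * 5.3 * (3025.1 / 5000)
Vout = 2.8 * 5.3 * 0.60502
Vout = 8.978 mV

8.978 mV


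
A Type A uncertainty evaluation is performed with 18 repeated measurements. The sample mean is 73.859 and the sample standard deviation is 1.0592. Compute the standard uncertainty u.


The standard uncertainty for Type A evaluation is u = s / sqrt(n).
u = 1.0592 / sqrt(18)
u = 1.0592 / 4.2426
u = 0.2497

0.2497


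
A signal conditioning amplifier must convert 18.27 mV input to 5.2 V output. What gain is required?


Gain = Vout / Vin (converting to same units).
G = 5.2 V / 18.27 mV
G = 5200.0 mV / 18.27 mV
G = 284.62

284.62


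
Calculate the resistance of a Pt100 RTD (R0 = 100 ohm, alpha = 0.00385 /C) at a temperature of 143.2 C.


The RTD equation: Rt = R0 * (1 + alpha * T).
Rt = 100 * (1 + 0.00385 * 143.2)
Rt = 100 * (1 + 0.55132)
Rt = 100 * 1.55132
Rt = 155.132 ohm

155.132 ohm


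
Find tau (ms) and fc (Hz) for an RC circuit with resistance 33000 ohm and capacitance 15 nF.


Time constant: tau = R * C.
tau = 33000 * 1.50e-08 = 0.000495 s
tau = 0.495 ms
Cutoff frequency: fc = 1 / (2*pi*R*C).
fc = 1 / (2*pi*0.000495) = 321.53 Hz

tau = 0.495 ms, fc = 321.53 Hz


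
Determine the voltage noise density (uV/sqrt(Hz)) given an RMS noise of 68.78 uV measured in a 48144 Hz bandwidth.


Noise spectral density = Vrms / sqrt(BW).
NSD = 68.78 / sqrt(48144)
NSD = 68.78 / 219.4174
NSD = 0.3135 uV/sqrt(Hz)

0.3135 uV/sqrt(Hz)


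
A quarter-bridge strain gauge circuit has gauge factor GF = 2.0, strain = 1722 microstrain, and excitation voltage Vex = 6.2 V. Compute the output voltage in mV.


Quarter bridge output: Vout = (GF * epsilon * Vex) / 4.
Vout = (2.0 * 1722e-6 * 6.2) / 4
Vout = 0.0213528 / 4 V
Vout = 0.0053382 V = 5.3382 mV

5.3382 mV


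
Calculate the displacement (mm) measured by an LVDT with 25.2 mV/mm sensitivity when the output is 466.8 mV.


Displacement = Vout / sensitivity.
d = 466.8 / 25.2
d = 18.524 mm

18.524 mm


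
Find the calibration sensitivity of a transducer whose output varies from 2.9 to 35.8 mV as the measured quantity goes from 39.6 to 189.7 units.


Sensitivity = (y2 - y1) / (x2 - x1).
S = (35.8 - 2.9) / (189.7 - 39.6)
S = 32.9 / 150.1
S = 0.2192 mV/unit

0.2192 mV/unit


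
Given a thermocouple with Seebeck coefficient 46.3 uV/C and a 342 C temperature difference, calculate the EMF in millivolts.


The thermocouple output V = sensitivity * dT.
V = 46.3 uV/C * 342 C
V = 15834.6 uV
V = 15.835 mV

15.835 mV


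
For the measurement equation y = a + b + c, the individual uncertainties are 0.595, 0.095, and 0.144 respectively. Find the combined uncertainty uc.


For a sum of independent quantities, uc = sqrt(u1^2 + u2^2 + u3^2).
uc = sqrt(0.595^2 + 0.095^2 + 0.144^2)
uc = sqrt(0.354025 + 0.009025 + 0.020736)
uc = 0.6195

0.6195


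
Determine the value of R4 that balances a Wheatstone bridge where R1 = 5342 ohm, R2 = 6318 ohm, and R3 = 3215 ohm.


At balance: R1*R4 = R2*R3, so R4 = R2*R3/R1.
R4 = 6318 * 3215 / 5342
R4 = 20312370 / 5342
R4 = 3802.39 ohm

3802.39 ohm


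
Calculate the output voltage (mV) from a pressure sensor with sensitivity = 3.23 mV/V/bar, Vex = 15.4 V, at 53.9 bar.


Output = sensitivity * Vex * P.
Vout = 3.23 * 15.4 * 53.9
Vout = 49.742 * 53.9
Vout = 2681.09 mV

2681.09 mV


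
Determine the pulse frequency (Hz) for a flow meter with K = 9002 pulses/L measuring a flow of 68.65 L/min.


Frequency = K * Q / 60 (converting L/min to L/s).
f = 9002 * 68.65 / 60
f = 617987.3 / 60
f = 10299.79 Hz

10299.79 Hz


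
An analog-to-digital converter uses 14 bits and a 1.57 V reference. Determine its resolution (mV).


The resolution (LSB) of an ADC is Vref / 2^n.
LSB = 1.57 / 2^14
LSB = 1.57 / 16384
LSB = 9.583e-05 V = 0.0958252 mV

0.0958252 mV


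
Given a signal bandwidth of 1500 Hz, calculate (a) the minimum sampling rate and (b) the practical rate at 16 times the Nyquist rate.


By Nyquist theorem, fs_min = 2 * fmax.
fs_min = 2 * 1500 = 3000 Hz
Practical rate = 16 * fs_min = 16 * 3000 = 48000 Hz

fs_min = 3000 Hz, fs_practical = 48000 Hz


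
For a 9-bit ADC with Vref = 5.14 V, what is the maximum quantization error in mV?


The maximum quantization error is +/- LSB/2.
LSB = Vref / 2^n = 5.14 / 512 = 0.01003906 V
Max error = LSB / 2 = 0.01003906 / 2 = 0.00501953 V
Max error = 5.0195 mV

5.0195 mV


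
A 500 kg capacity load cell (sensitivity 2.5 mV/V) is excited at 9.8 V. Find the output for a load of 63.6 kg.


Vout = rated_output * Vex * (load / capacity).
Vout = 2.5 * 9.8 * (63.6 / 500)
Vout = 2.5 * 9.8 * 0.1272
Vout = 3.116 mV

3.116 mV


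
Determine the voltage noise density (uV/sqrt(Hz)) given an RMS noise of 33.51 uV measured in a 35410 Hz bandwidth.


Noise spectral density = Vrms / sqrt(BW).
NSD = 33.51 / sqrt(35410)
NSD = 33.51 / 188.1755
NSD = 0.1781 uV/sqrt(Hz)

0.1781 uV/sqrt(Hz)


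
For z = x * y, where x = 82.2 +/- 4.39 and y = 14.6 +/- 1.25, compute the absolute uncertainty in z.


For a product z = x*y, the relative uncertainty is:
uz/z = sqrt((ux/x)^2 + (uy/y)^2)
Relative uncertainties: ux/x = 4.39/82.2 = 0.053406
uy/y = 1.25/14.6 = 0.085616
z = 82.2 * 14.6 = 1200.1
uz = 1200.1 * sqrt(0.053406^2 + 0.085616^2) = 121.102

121.102


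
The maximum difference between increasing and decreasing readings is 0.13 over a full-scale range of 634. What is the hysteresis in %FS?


Hysteresis = (max difference / full scale) * 100%.
H = (0.13 / 634) * 100
H = 0.021 %FS

0.021 %FS


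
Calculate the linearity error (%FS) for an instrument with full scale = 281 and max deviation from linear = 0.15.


Linearity error = (max deviation / full scale) * 100%.
Linearity = (0.15 / 281) * 100
Linearity = 0.053 %FS

0.053 %FS


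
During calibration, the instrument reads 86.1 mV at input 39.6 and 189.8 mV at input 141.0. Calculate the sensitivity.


Sensitivity = (y2 - y1) / (x2 - x1).
S = (189.8 - 86.1) / (141.0 - 39.6)
S = 103.7 / 101.4
S = 1.0227 mV/unit

1.0227 mV/unit


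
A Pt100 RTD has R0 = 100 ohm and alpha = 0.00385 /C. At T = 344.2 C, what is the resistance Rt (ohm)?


The RTD equation: Rt = R0 * (1 + alpha * T).
Rt = 100 * (1 + 0.00385 * 344.2)
Rt = 100 * (1 + 1.32517)
Rt = 100 * 2.32517
Rt = 232.517 ohm

232.517 ohm


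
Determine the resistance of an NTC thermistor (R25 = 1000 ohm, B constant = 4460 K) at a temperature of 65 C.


NTC thermistor equation: Rt = R25 * exp(B * (1/T - 1/T25)).
T in Kelvin: 338.15 K, T25 = 298.15 K
1/T - 1/T25 = 1/338.15 - 1/298.15 = -0.00039675
B * (1/T - 1/T25) = 4460 * -0.00039675 = -1.7695
Rt = 1000 * exp(-1.7695) = 170.4 ohm

170.4 ohm


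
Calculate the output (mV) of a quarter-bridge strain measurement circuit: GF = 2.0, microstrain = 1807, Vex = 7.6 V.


Quarter bridge output: Vout = (GF * epsilon * Vex) / 4.
Vout = (2.0 * 1807e-6 * 7.6) / 4
Vout = 0.0274664 / 4 V
Vout = 0.0068666 V = 6.8666 mV

6.8666 mV


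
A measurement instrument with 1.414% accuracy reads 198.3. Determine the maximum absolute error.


Absolute error = (accuracy% / 100) * reading.
Error = (1.414 / 100) * 198.3
Error = 0.01414 * 198.3
Error = 2.804

2.804


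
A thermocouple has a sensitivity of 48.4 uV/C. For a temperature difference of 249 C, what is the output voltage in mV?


The thermocouple output V = sensitivity * dT.
V = 48.4 uV/C * 249 C
V = 12051.6 uV
V = 12.052 mV

12.052 mV


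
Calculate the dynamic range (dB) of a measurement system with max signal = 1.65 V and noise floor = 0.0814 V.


Dynamic range = 20 * log10(Vmax / Vnoise).
DR = 20 * log10(1.65 / 0.0814)
DR = 20 * log10(20.27)
DR = 26.14 dB

26.14 dB


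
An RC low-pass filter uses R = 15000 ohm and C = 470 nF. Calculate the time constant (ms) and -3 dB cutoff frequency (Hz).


Time constant: tau = R * C.
tau = 15000 * 4.70e-07 = 0.00705 s
tau = 7.05 ms
Cutoff frequency: fc = 1 / (2*pi*R*C).
fc = 1 / (2*pi*0.00705) = 22.58 Hz

tau = 7.05 ms, fc = 22.58 Hz


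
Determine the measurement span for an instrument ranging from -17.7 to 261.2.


Span = upper range - lower range.
Span = 261.2 - (-17.7)
Span = 278.9

278.9


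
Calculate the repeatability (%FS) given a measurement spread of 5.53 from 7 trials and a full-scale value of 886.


Repeatability = (spread / full scale) * 100%.
R = (5.53 / 886) * 100
R = 0.624 %FS

0.624 %FS


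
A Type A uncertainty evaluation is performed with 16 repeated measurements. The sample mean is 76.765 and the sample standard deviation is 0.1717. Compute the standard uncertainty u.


The standard uncertainty for Type A evaluation is u = s / sqrt(n).
u = 0.1717 / sqrt(16)
u = 0.1717 / 4.0
u = 0.0429

0.0429


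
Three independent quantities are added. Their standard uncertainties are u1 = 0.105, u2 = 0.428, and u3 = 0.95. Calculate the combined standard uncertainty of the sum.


For a sum of independent quantities, uc = sqrt(u1^2 + u2^2 + u3^2).
uc = sqrt(0.105^2 + 0.428^2 + 0.95^2)
uc = sqrt(0.011025 + 0.183184 + 0.9025)
uc = 1.0472

1.0472


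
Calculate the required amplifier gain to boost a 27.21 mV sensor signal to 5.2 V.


Gain = Vout / Vin (converting to same units).
G = 5.2 V / 27.21 mV
G = 5200.0 mV / 27.21 mV
G = 191.11

191.11


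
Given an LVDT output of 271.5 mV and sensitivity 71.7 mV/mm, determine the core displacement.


Displacement = Vout / sensitivity.
d = 271.5 / 71.7
d = 3.787 mm

3.787 mm


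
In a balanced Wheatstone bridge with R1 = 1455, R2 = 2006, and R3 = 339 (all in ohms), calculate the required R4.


At balance: R1*R4 = R2*R3, so R4 = R2*R3/R1.
R4 = 2006 * 339 / 1455
R4 = 680034 / 1455
R4 = 467.38 ohm

467.38 ohm


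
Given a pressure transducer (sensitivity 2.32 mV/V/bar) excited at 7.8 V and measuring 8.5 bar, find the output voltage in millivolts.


Output = sensitivity * Vex * P.
Vout = 2.32 * 7.8 * 8.5
Vout = 18.096 * 8.5
Vout = 153.82 mV

153.82 mV


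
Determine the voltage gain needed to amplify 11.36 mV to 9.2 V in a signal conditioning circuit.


Gain = Vout / Vin (converting to same units).
G = 9.2 V / 11.36 mV
G = 9200.0 mV / 11.36 mV
G = 809.86

809.86


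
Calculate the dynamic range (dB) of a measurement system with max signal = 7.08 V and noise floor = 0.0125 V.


Dynamic range = 20 * log10(Vmax / Vnoise).
DR = 20 * log10(7.08 / 0.0125)
DR = 20 * log10(566.4)
DR = 55.06 dB

55.06 dB


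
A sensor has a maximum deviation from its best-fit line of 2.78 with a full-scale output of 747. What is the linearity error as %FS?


Linearity error = (max deviation / full scale) * 100%.
Linearity = (2.78 / 747) * 100
Linearity = 0.372 %FS

0.372 %FS


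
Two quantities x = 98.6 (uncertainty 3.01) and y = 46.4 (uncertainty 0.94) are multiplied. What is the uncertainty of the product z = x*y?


For a product z = x*y, the relative uncertainty is:
uz/z = sqrt((ux/x)^2 + (uy/y)^2)
Relative uncertainties: ux/x = 3.01/98.6 = 0.030527
uy/y = 0.94/46.4 = 0.020259
z = 98.6 * 46.4 = 4575.0
uz = 4575.0 * sqrt(0.030527^2 + 0.020259^2) = 167.62

167.62


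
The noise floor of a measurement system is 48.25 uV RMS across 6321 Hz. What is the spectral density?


Noise spectral density = Vrms / sqrt(BW).
NSD = 48.25 / sqrt(6321)
NSD = 48.25 / 79.5047
NSD = 0.6069 uV/sqrt(Hz)

0.6069 uV/sqrt(Hz)


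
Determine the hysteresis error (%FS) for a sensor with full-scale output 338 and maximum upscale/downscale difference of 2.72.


Hysteresis = (max difference / full scale) * 100%.
H = (2.72 / 338) * 100
H = 0.805 %FS

0.805 %FS


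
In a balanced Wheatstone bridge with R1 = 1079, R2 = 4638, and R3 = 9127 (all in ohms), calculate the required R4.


At balance: R1*R4 = R2*R3, so R4 = R2*R3/R1.
R4 = 4638 * 9127 / 1079
R4 = 42331026 / 1079
R4 = 39231.72 ohm

39231.72 ohm


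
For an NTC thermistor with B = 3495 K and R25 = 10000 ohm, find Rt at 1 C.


NTC thermistor equation: Rt = R25 * exp(B * (1/T - 1/T25)).
T in Kelvin: 274.15 K, T25 = 298.15 K
1/T - 1/T25 = 1/274.15 - 1/298.15 = 0.00029362
B * (1/T - 1/T25) = 3495 * 0.00029362 = 1.0262
Rt = 10000 * exp(1.0262) = 27904.6 ohm

27904.6 ohm


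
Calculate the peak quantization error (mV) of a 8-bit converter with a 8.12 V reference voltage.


The maximum quantization error is +/- LSB/2.
LSB = Vref / 2^n = 8.12 / 256 = 0.03171875 V
Max error = LSB / 2 = 0.03171875 / 2 = 0.01585937 V
Max error = 15.8594 mV

15.8594 mV


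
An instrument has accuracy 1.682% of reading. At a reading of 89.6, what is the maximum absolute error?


Absolute error = (accuracy% / 100) * reading.
Error = (1.682 / 100) * 89.6
Error = 0.01682 * 89.6
Error = 1.5071

1.5071


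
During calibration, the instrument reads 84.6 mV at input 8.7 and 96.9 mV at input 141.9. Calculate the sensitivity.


Sensitivity = (y2 - y1) / (x2 - x1).
S = (96.9 - 84.6) / (141.9 - 8.7)
S = 12.3 / 133.2
S = 0.0923 mV/unit

0.0923 mV/unit


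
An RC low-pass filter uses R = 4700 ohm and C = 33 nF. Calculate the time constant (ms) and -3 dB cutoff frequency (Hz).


Time constant: tau = R * C.
tau = 4700 * 3.30e-08 = 0.0001551 s
tau = 0.1551 ms
Cutoff frequency: fc = 1 / (2*pi*R*C).
fc = 1 / (2*pi*0.0001551) = 1026.14 Hz

tau = 0.1551 ms, fc = 1026.14 Hz


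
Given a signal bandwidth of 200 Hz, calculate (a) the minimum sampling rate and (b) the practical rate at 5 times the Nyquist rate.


By Nyquist theorem, fs_min = 2 * fmax.
fs_min = 2 * 200 = 400 Hz
Practical rate = 5 * fs_min = 5 * 400 = 2000 Hz

fs_min = 400 Hz, fs_practical = 2000 Hz


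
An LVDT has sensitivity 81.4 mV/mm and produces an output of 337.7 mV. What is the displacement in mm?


Displacement = Vout / sensitivity.
d = 337.7 / 81.4
d = 4.149 mm

4.149 mm


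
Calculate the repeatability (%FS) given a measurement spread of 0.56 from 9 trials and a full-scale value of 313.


Repeatability = (spread / full scale) * 100%.
R = (0.56 / 313) * 100
R = 0.179 %FS

0.179 %FS


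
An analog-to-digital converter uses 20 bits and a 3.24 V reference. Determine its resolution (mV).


The resolution (LSB) of an ADC is Vref / 2^n.
LSB = 3.24 / 2^20
LSB = 3.24 / 1048576
LSB = 3.09e-06 V = 0.0030899 mV

0.0030899 mV


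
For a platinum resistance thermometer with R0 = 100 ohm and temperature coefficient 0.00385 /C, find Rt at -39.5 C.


The RTD equation: Rt = R0 * (1 + alpha * T).
Rt = 100 * (1 + 0.00385 * -39.5)
Rt = 100 * (1 + -0.152075)
Rt = 100 * 0.847925
Rt = 84.793 ohm

84.793 ohm


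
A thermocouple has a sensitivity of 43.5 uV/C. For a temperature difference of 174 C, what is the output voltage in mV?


The thermocouple output V = sensitivity * dT.
V = 43.5 uV/C * 174 C
V = 7569.0 uV
V = 7.569 mV

7.569 mV


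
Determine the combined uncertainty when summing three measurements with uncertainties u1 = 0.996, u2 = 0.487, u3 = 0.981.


For a sum of independent quantities, uc = sqrt(u1^2 + u2^2 + u3^2).
uc = sqrt(0.996^2 + 0.487^2 + 0.981^2)
uc = sqrt(0.992016 + 0.237169 + 0.962361)
uc = 1.4804

1.4804


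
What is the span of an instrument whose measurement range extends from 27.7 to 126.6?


Span = upper range - lower range.
Span = 126.6 - (27.7)
Span = 98.9

98.9


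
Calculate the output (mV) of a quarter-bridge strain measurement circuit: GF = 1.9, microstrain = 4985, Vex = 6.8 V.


Quarter bridge output: Vout = (GF * epsilon * Vex) / 4.
Vout = (1.9 * 4985e-6 * 6.8) / 4
Vout = 0.0644062 / 4 V
Vout = 0.01610155 V = 16.1015 mV

16.1015 mV


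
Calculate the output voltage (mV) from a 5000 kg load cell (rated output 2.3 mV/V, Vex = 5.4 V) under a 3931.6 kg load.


Vout = rated_output * Vex * (load / capacity).
Vout = 2.3 * 5.4 * (3931.6 / 5000)
Vout = 2.3 * 5.4 * 0.78632
Vout = 9.766 mV

9.766 mV


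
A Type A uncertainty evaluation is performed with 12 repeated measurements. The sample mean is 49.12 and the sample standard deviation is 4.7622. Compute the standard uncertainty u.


The standard uncertainty for Type A evaluation is u = s / sqrt(n).
u = 4.7622 / sqrt(12)
u = 4.7622 / 3.4641
u = 1.3747

1.3747


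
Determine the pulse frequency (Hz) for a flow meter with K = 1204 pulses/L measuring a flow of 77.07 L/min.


Frequency = K * Q / 60 (converting L/min to L/s).
f = 1204 * 77.07 / 60
f = 92792.28 / 60
f = 1546.54 Hz

1546.54 Hz


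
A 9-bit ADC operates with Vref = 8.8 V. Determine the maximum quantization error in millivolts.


The maximum quantization error is +/- LSB/2.
LSB = Vref / 2^n = 8.8 / 512 = 0.0171875 V
Max error = LSB / 2 = 0.0171875 / 2 = 0.00859375 V
Max error = 8.5938 mV

8.5938 mV


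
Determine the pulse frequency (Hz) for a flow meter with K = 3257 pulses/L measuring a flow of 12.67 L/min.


Frequency = K * Q / 60 (converting L/min to L/s).
f = 3257 * 12.67 / 60
f = 41266.19 / 60
f = 687.77 Hz

687.77 Hz


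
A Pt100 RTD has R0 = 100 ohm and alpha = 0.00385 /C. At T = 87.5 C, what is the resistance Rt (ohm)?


The RTD equation: Rt = R0 * (1 + alpha * T).
Rt = 100 * (1 + 0.00385 * 87.5)
Rt = 100 * (1 + 0.336875)
Rt = 100 * 1.336875
Rt = 133.688 ohm

133.688 ohm


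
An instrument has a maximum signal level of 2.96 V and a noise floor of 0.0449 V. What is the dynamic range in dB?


Dynamic range = 20 * log10(Vmax / Vnoise).
DR = 20 * log10(2.96 / 0.0449)
DR = 20 * log10(65.92)
DR = 36.38 dB

36.38 dB


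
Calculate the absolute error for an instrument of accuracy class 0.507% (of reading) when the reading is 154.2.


Absolute error = (accuracy% / 100) * reading.
Error = (0.507 / 100) * 154.2
Error = 0.00507 * 154.2
Error = 0.7818

0.7818


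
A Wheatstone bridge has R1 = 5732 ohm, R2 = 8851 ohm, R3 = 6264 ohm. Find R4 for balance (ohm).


At balance: R1*R4 = R2*R3, so R4 = R2*R3/R1.
R4 = 8851 * 6264 / 5732
R4 = 55442664 / 5732
R4 = 9672.48 ohm

9672.48 ohm


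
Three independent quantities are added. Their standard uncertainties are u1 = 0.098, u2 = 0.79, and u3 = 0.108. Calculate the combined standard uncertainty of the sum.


For a sum of independent quantities, uc = sqrt(u1^2 + u2^2 + u3^2).
uc = sqrt(0.098^2 + 0.79^2 + 0.108^2)
uc = sqrt(0.009604 + 0.6241 + 0.011664)
uc = 0.8033

0.8033


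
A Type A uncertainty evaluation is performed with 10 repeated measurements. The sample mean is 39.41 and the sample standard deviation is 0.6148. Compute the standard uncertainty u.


The standard uncertainty for Type A evaluation is u = s / sqrt(n).
u = 0.6148 / sqrt(10)
u = 0.6148 / 3.1623
u = 0.1944

0.1944
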